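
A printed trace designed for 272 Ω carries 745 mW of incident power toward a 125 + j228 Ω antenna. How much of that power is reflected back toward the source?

|Γ| = |(-147 + j228)/(397 + j228)| = 0.593
|Γ|² = 0.351
P_refl = |Γ|²·P_inc = 262 mW, P_del = (1 − |Γ|²)·P_inc = 483 mW

P_reflected ≈ 262 mW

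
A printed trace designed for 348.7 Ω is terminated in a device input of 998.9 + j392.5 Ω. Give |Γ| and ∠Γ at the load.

Γ ≈ 0.541 ∠ 14.9°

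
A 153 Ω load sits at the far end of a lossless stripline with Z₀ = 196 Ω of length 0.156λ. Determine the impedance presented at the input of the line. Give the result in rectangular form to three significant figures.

βl = 2π × 0.156 = 56.2°
tan(βl) = tan(56.2°) = 1.49
Z_in = Z_0·(Z_L + jZ_0·tanβl)/(Z_0 + jZ_L·tanβl)
     = 196·(153 + j292)/(196 + j228)

Z_in ≈ 209 + j48.5 Ω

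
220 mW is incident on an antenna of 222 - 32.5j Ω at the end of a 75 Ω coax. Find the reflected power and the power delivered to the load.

P_reflected ≈ 55.9 mW; P_delivered ≈ 164 mW

|Γ| = |(147 − j32.5)/(297 − j32.5)| = 0.504
|Γ|² = 0.254
P_refl = |Γ|²·P_inc = 55.9 mW, P_del = (1 − |Γ|²)·P_inc = 164 mW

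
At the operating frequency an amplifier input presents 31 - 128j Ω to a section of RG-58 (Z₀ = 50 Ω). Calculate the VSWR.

VSWR ≈ 12.7

Γ = (Z_L − Z_0)/(Z_L + Z_0) = (-19 − j128)/(81 − j128)
|Γ| = 129/151 = 0.854
VSWR = (1 + |Γ|)/(1 − |Γ|) = 1.85/0.146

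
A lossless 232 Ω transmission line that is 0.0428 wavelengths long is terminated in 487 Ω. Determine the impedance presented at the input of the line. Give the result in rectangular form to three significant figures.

βl = 2π × 0.0428 = 15.4°
tan(βl) = tan(15.4°) = 0.276
Z_in = Z_0·(Z_L + jZ_0·tanβl)/(Z_0 + jZ_L·tanβl)
     = 232·(487 + j63.9)/(232 + j134)

Z_in ≈ 393 − j163 Ω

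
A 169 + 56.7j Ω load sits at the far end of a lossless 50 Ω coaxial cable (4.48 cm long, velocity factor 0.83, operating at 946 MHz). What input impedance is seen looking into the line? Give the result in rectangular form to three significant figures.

λ = v/f = 0.83·c / 946 MHz = 0.263 m
βl = 2π·l/λ = 2π × 0.17 = 61.3°
tan(βl) = tan(61.3°) = 1.82
Z_in = Z_0·(Z_L + jZ_0·tanβl)/(Z_0 + jZ_L·tanβl)
     = 50·(169 + j148)/(-53.5 + j308)

Z_in ≈ 18.7 − j30.6 Ω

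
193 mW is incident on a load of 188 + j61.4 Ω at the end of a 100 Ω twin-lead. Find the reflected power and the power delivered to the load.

P_reflected ≈ 25.6 mW; P_delivered ≈ 167 mW

|Γ| = |(88 + j61.4)/(288 + j61.4)| = 0.364
|Γ|² = 0.133
P_refl = |Γ|²·P_inc = 25.6 mW, P_del = (1 − |Γ|²)·P_inc = 167 mW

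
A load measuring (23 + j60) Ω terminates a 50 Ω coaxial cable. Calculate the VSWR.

VSWR ≈ 5.59

Γ = (Z_L − Z_0)/(Z_L + Z_0) = (-27 + j60)/(73 + j60)
|Γ| = 65.8/94.5 = 0.696
VSWR = (1 + |Γ|)/(1 − |Γ|) = 1.7/0.304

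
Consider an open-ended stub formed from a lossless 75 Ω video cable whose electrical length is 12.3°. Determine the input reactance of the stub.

tan(βl) = 0.218
For an open-ended stub, Z_in = −jZ_0·cot(βl) = −jZ_0/tan(βl)

X_in ≈ -344 Ω (capacitive)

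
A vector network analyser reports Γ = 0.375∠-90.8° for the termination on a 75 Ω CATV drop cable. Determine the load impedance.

Z_L ≈ 56 − j48.9 Ω

Z_L = Z_0·(1 + Γ)/(1 − Γ) = 75·(0.995 − j0.375)/(1.01 + j0.375)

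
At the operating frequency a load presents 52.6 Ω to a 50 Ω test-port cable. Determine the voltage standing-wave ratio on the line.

VSWR ≈ 1.05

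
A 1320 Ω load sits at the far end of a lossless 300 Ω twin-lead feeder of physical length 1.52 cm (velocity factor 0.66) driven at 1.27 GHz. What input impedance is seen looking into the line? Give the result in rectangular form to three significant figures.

λ = v/f = 0.66·c / 1.27 GHz = 0.156 m
βl = 2π·l/λ = 2π × 0.0975 = 35.1°
tan(βl) = tan(35.1°) = 0.703
Z_in = Z_0·(Z_L + jZ_0·tanβl)/(Z_0 + jZ_L·tanβl)
     = 300·(1320 + j211)/(300 + j928)

Z_in ≈ 187 − j367 Ω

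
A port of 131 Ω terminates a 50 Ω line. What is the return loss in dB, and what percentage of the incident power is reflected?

Γ = (131 − 50)/(131 + 50) = 0.448
RL = −20·log₁₀(0.448) = 6.98 dB
P_refl/P_inc = |Γ|² = 0.2

RL ≈ 6.98 dB; 20% of incident power reflected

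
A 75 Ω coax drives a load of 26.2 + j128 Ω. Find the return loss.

Γ = (-48.8 + j128)/(101.2 + j128), |Γ| = 0.84
RL = −20·log₁₀|Γ| = −20·log₁₀(0.84)

RL ≈ 1.52 dB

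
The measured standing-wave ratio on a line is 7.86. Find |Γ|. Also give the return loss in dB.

|Γ| ≈ 0.774; return loss ≈ 2.22 dB

|Γ| = (S − 1)/(S + 1) = (7.86 − 1)/(7.86 + 1) = 6.86/8.86
RL = −20·log₁₀|Γ| = −20·log₁₀(0.774)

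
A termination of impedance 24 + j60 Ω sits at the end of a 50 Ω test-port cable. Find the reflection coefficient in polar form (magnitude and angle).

Γ = (Z_L − Z_0)/(Z_L + Z_0) = (-26 + j60)/(74 + j60)
|Γ| = 65.4/95.3 = 0.686

Γ ≈ 0.686 ∠ 74.4°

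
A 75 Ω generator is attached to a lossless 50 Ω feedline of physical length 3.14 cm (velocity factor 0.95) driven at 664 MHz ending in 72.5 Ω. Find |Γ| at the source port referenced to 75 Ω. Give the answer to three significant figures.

|Γ| ≈ 0.175

λ = v/f = 0.95·c / 664 MHz = 0.429 m
βl = 2π·l/λ = 2π × 0.0732 = 26.3°
tan(βl) = 0.495
Z_in = Z_0·(Z_L + jZ_0·tanβl)/(Z_0 + jZ_L·tanβl) = 59.6 − j18 Ω
Γ_s = (Z_in − Z_s)/(Z_in + Z_s) = (-15.4 − j18)/(135 − j18), |Γ_s| = 0.175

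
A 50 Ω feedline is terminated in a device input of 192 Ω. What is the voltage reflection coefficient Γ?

Γ = (Z_L − Z_0)/(Z_L + Z_0) = (192 − 50)/(192 + 50) = 142/242

Γ = 0.587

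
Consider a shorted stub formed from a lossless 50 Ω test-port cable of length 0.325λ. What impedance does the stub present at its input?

βl = 2π × 0.325 = 117°
tan(βl) = -1.96
For a shorted stub, Z_in = jZ_0·tan(βl)

Z_in ≈ −j98.1 Ω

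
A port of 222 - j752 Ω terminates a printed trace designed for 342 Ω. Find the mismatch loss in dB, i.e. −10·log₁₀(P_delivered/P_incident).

mismatch loss ≈ 4.64 dB

Γ = (-120 − j752)/(564 − j752), |Γ| = 0.81
|Γ|² = 0.656, so P_del/P_inc = 1 − |Γ|² = 0.344
ML = −10·log₁₀(1 − |Γ|²)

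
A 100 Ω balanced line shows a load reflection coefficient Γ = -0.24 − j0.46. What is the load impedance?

Z_L ≈ 41.8 − j52.6 Ω

Z_L = Z_0·(1 + Γ)/(1 − Γ) = 100·(0.76 − j0.46)/(1.24 + j0.46)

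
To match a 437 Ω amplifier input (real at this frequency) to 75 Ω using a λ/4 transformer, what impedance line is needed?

Z_qwt ≈ 181 Ω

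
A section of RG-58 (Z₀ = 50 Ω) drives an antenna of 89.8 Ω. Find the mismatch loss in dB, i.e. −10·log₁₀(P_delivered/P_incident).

Γ = (89.8 − 50)/(89.8 + 50) = 0.285
|Γ|² = 0.081, so P_del/P_inc = 1 − |Γ|² = 0.919
ML = −10·log₁₀(1 − |Γ|²)

mismatch loss ≈ 0.367 dB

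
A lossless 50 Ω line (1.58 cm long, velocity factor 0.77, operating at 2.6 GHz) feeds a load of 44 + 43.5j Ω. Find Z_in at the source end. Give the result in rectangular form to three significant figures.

Z_in ≈ 59.1 − j50.1 Ω

λ = v/f = 0.77·c / 2.6 GHz = 0.0888 m
βl = 2π·l/λ = 2π × 0.178 = 64°
tan(βl) = tan(64°) = 2.05
Z_in = Z_0·(Z_L + jZ_0·tanβl)/(Z_0 + jZ_L·tanβl)
     = 50·(44 + j146)/(-39.3 + j90.3)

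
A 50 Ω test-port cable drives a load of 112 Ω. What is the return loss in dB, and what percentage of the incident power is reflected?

Γ = (112 − 50)/(112 + 50) = 0.383
RL = −20·log₁₀(0.383) = 8.34 dB
P_refl/P_inc = |Γ|² = 0.146

RL ≈ 8.34 dB; 14.6% of incident power reflected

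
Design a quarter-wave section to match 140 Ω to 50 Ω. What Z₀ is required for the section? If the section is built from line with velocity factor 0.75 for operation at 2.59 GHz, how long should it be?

Z_qwt = √(Z_0·R_L) = √(50 × 140) = √7000
λ = 0.75·c/f = 0.0869 m, so l = λ/4 = 0.0217 m

Z_qwt ≈ 83.7 Ω; length ≈ 2.17 cm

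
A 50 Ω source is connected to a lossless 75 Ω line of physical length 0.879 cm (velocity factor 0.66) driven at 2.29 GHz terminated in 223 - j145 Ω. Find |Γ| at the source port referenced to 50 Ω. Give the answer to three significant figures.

|Γ| ≈ 0.648

λ = v/f = 0.66·c / 2.29 GHz = 0.0865 m
βl = 2π·l/λ = 2π × 0.102 = 36.6°
tan(βl) = 0.743
Z_in = Z_0·(Z_L + jZ_0·tanβl)/(Z_0 + jZ_L·tanβl) = 32 − j65.7 Ω
Γ_s = (Z_in − Z_s)/(Z_in + Z_s) = (-18 − j65.7)/(82 − j65.7), |Γ_s| = 0.648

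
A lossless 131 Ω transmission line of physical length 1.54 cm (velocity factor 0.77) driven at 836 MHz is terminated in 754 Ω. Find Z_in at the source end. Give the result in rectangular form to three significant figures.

Z_in ≈ 158 − j284 Ω

λ = v/f = 0.77·c / 836 MHz = 0.276 m
βl = 2π·l/λ = 2π × 0.0557 = 20.1°
tan(βl) = tan(20.1°) = 0.365
Z_in = Z_0·(Z_L + jZ_0·tanβl)/(Z_0 + jZ_L·tanβl)
     = 131·(754 + j47.8)/(131 + j275)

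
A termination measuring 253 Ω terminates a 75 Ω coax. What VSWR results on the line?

For a purely resistive load, VSWR = R_L/Z_0 or Z_0/R_L (whichever > 1) = 253/75

VSWR ≈ 3.37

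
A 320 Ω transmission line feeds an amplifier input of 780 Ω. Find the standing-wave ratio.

Γ = (780 − 320)/(780 + 320) = 0.418
VSWR = (1 + 0.418)/(1 − 0.418)

VSWR ≈ 2.44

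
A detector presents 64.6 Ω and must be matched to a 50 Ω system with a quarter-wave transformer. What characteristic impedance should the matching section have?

Z_qwt = √(Z_0·R_L) = √(50 × 64.6) = √3230

Z_qwt ≈ 56.8 Ω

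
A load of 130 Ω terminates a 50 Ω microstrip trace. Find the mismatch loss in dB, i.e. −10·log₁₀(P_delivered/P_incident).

Γ = (130 − 50)/(130 + 50) = 0.444
|Γ|² = 0.198, so P_del/P_inc = 1 − |Γ|² = 0.802
ML = −10·log₁₀(1 − |Γ|²)

mismatch loss ≈ 0.956 dB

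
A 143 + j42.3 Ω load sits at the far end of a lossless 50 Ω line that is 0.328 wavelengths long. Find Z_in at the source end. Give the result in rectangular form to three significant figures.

βl = 2π × 0.328 = 118°
tan(βl) = tan(118°) = -1.87
Z_in = Z_0·(Z_L + jZ_0·tanβl)/(Z_0 + jZ_L·tanβl)
     = 50·(143 − j51.4)/(129 − j268)

Z_in ≈ 18.2 + j17.9 Ω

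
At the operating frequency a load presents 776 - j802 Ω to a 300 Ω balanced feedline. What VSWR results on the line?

Γ = (Z_L − Z_0)/(Z_L + Z_0) = (476 − j802)/(1076 − j802)
|Γ| = 933/1340 = 0.695
VSWR = (1 + |Γ|)/(1 − |Γ|) = 1.69/0.305

VSWR ≈ 5.56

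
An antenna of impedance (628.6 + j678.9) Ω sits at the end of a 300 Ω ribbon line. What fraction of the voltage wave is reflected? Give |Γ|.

Γ = (Z_L − Z_0)/(Z_L + Z_0) = (328.6 + j678.9)/(928.6 + j678.9)
|Γ| = 754/1150

|Γ| ≈ 0.656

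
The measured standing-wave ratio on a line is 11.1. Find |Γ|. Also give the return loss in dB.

|Γ| = (S − 1)/(S + 1) = (11.1 − 1)/(11.1 + 1) = 10.1/12.1
RL = −20·log₁₀|Γ| = −20·log₁₀(0.835)

|Γ| ≈ 0.835; return loss ≈ 1.57 dB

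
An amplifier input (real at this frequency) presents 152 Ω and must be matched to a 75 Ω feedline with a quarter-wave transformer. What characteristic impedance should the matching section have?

Z_qwt ≈ 107 Ω

Z_qwt = √(Z_0·R_L) = √(75 × 152) = √11400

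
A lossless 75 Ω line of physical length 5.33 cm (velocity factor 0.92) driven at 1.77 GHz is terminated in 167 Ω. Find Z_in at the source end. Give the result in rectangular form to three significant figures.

λ = v/f = 0.92·c / 1.77 GHz = 0.156 m
βl = 2π·l/λ = 2π × 0.342 = 123°
tan(βl) = tan(123°) = -1.54
Z_in = Z_0·(Z_L + jZ_0·tanβl)/(Z_0 + jZ_L·tanβl)
     = 75·(167 − j115)/(75 − j257)

Z_in ≈ 44.2 + j35.9 Ω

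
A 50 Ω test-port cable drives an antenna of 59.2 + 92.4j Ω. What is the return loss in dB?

Γ = (9.2 + j92.4)/(109.2 + j92.4), |Γ| = 0.649
RL = −20·log₁₀|Γ| = −20·log₁₀(0.649)

RL ≈ 3.75 dB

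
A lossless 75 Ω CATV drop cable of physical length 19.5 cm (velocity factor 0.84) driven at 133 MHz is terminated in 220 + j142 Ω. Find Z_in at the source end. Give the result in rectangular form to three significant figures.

Z_in ≈ 67.9 − j113 Ω

λ = v/f = 0.84·c / 133 MHz = 1.89 m
βl = 2π·l/λ = 2π × 0.103 = 37°
tan(βl) = tan(37°) = 0.755
Z_in = Z_0·(Z_L + jZ_0·tanβl)/(Z_0 + jZ_L·tanβl)
     = 75·(220 + j199)/(-32.2 + j166)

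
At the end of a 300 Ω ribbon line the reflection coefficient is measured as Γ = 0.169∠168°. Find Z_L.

Z_L ≈ 214 + j15.5 Ω

Z_L = Z_0·(1 + Γ)/(1 − Γ) = 300·(0.835 + j0.0351)/(1.17 − j0.0351)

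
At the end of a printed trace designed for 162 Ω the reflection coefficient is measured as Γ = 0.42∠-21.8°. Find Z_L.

Z_L ≈ 337 − j127 Ω

Z_L = Z_0·(1 + Γ)/(1 − Γ) = 162·(1.39 − j0.156)/(0.61 + j0.156)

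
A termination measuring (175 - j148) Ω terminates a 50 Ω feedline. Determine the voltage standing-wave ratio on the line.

VSWR ≈ 6.13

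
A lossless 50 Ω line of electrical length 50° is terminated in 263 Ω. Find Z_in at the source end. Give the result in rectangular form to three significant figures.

Z_in ≈ 15.8 − j39.4 Ω

tan(βl) = tan(50°) = 1.19
Z_in = Z_0·(Z_L + jZ_0·tanβl)/(Z_0 + jZ_L·tanβl)
     = 50·(263 + j59.6)/(50 + j313)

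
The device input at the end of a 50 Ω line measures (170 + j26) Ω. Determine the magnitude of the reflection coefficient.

|Γ| ≈ 0.554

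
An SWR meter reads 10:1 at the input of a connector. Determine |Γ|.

|Γ| ≈ 0.818

|Γ| = (S − 1)/(S + 1) = (10 − 1)/(10 + 1) = 9/11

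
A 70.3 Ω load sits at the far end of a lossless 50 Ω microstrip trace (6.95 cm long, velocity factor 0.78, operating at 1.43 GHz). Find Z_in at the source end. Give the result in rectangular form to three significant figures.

λ = v/f = 0.78·c / 1.43 GHz = 0.164 m
βl = 2π·l/λ = 2π × 0.425 = 153°
tan(βl) = tan(153°) = -0.512
Z_in = Z_0·(Z_L + jZ_0·tanβl)/(Z_0 + jZ_L·tanβl)
     = 50·(70.3 − j25.6)/(50 − j36)

Z_in ≈ 58.5 + j16.5 Ω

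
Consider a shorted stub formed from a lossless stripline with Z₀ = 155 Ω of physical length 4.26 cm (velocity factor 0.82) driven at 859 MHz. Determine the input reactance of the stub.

λ = v/f = 0.82·c / 859 MHz = 0.286 m
βl = 2π·l/λ = 2π × 0.149 = 53.6°
tan(βl) = 1.35
For a shorted stub, Z_in = jZ_0·tan(βl)

X_in ≈ 210 Ω (inductive)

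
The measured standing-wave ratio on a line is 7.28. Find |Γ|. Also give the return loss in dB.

|Γ| ≈ 0.758; return loss ≈ 2.4 dB

|Γ| = (S − 1)/(S + 1) = (7.28 − 1)/(7.28 + 1) = 6.28/8.28
RL = −20·log₁₀|Γ| = −20·log₁₀(0.758)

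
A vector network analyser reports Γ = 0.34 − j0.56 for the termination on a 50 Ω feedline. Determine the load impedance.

Z_L = Z_0·(1 + Γ)/(1 − Γ) = 50·(1.34 − j0.56)/(0.66 + j0.56)

Z_L ≈ 38.1 − j74.7 Ω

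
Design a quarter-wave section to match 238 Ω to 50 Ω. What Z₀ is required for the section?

Z_qwt ≈ 109 Ω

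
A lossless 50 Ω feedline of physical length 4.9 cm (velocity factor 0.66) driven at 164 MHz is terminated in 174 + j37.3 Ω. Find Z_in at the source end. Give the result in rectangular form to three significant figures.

λ = v/f = 0.66·c / 164 MHz = 1.21 m
βl = 2π·l/λ = 2π × 0.0406 = 14.6°
tan(βl) = tan(14.6°) = 0.261
Z_in = Z_0·(Z_L + jZ_0·tanβl)/(Z_0 + jZ_L·tanβl)
     = 50·(174 + j50.3)/(40.3 + j45.4)

Z_in ≈ 126 − j79.7 Ω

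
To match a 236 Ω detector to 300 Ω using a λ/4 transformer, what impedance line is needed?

Z_qwt ≈ 266 Ω

Z_qwt = √(Z_0·R_L) = √(300 × 236) = √70800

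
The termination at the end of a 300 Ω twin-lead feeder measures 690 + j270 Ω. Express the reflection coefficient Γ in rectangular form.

Γ = (Z_L − Z_0)/(Z_L + Z_0) = (390 + j270)/(990 + j270)

Γ ≈ 0.436 + j0.154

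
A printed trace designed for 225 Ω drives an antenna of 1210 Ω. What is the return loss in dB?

RL ≈ 3.27 dB

Γ = (1210 − 225)/(1210 + 225) = 0.686
RL = −20·log₁₀|Γ| = −20·log₁₀(0.686)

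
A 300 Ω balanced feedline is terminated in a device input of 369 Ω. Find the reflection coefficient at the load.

Γ = (Z_L − Z_0)/(Z_L + Z_0) = (369 − 300)/(369 + 300) = 69/669

Γ = 0.103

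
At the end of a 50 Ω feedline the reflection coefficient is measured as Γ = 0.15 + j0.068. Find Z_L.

Z_L ≈ 66.9 + j9.35 Ω

Z_L = Z_0·(1 + Γ)/(1 − Γ) = 50·(1.15 + j0.068)/(0.85 − j0.068)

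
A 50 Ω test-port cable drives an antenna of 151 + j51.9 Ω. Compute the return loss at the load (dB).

RL ≈ 5.24 dB

Γ = (101 + j51.9)/(201 + j51.9), |Γ| = 0.547
RL = −20·log₁₀|Γ| = −20·log₁₀(0.547)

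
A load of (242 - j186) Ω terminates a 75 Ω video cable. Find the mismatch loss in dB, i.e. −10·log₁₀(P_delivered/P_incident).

Γ = (167 − j186)/(317 − j186), |Γ| = 0.68
|Γ|² = 0.463, so P_del/P_inc = 1 − |Γ|² = 0.537
ML = −10·log₁₀(1 − |Γ|²)

mismatch loss ≈ 2.7 dB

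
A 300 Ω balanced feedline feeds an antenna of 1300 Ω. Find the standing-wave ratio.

For a purely resistive load, VSWR = R_L/Z_0 or Z_0/R_L (whichever > 1) = 1300/300

VSWR ≈ 4.33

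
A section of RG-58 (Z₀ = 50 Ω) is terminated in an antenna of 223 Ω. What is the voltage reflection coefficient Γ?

Γ = (Z_L − Z_0)/(Z_L + Z_0) = (223 − 50)/(223 + 50) = 173/273

Γ = 0.634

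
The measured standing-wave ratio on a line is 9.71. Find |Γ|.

|Γ| ≈ 0.813

|Γ| = (S − 1)/(S + 1) = (9.71 − 1)/(9.71 + 1) = 8.71/10.7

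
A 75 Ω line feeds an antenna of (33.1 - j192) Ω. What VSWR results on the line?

VSWR ≈ 17.5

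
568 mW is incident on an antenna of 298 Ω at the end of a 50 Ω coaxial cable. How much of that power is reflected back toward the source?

P_reflected ≈ 288 mW

Γ = (298 − 50)/(298 + 50) = 0.713
|Γ|² = 0.508
P_refl = |Γ|²·P_inc = 288 mW, P_del = (1 − |Γ|²)·P_inc = 280 mW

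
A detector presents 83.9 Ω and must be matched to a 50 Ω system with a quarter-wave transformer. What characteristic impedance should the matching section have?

Z_qwt ≈ 64.8 Ω

Z_qwt = √(Z_0·R_L) = √(50 × 83.9) = √4195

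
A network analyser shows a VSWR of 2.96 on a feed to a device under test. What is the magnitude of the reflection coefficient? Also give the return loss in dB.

|Γ| = (S − 1)/(S + 1) = (2.96 − 1)/(2.96 + 1) = 1.96/3.96
RL = −20·log₁₀|Γ| = −20·log₁₀(0.495)

|Γ| ≈ 0.495; return loss ≈ 6.11 dB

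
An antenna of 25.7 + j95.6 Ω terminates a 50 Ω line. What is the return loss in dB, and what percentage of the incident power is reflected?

RL ≈ 1.84 dB; 65.4% of incident power reflected

Γ = (-24.3 + j95.6)/(75.7 + j95.6), |Γ| = 0.809
RL = −20·log₁₀(0.809) = 1.84 dB
P_refl/P_inc = |Γ|² = 0.654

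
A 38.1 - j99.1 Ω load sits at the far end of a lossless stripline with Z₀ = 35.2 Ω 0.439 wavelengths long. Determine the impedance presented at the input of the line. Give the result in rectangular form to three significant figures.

Z_in ≈ 212 + j153 Ω

βl = 2π × 0.439 = 158°
tan(βl) = tan(158°) = -0.403
Z_in = Z_0·(Z_L + jZ_0·tanβl)/(Z_0 + jZ_L·tanβl)
     = 35.2·(38.1 − j113)/(-4.76 − j15.4)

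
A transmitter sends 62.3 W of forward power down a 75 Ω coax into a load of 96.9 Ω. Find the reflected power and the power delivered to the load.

Γ = (96.9 − 75)/(96.9 + 75) = 0.127
|Γ|² = 0.0162
P_refl = |Γ|²·P_inc = 1.01 W, P_del = (1 − |Γ|²)·P_inc = 61.3 W

P_reflected ≈ 1.01 W; P_delivered ≈ 61.3 W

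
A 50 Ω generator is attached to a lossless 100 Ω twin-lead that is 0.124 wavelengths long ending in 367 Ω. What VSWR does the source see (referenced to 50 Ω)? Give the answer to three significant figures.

βl = 2π × 0.124 = 44.6°
tan(βl) = 0.988
Z_in = Z_0·(Z_L + jZ_0·tanβl)/(Z_0 + jZ_L·tanβl) = 51.3 − j87.1 Ω
Γ_s = (Z_in − Z_s)/(Z_in + Z_s) = (1.28 − j87.1)/(101 − j87.1), |Γ_s| = 0.652
VSWR = (1 + |Γ_s|)/(1 − |Γ_s|)

VSWR ≈ 4.75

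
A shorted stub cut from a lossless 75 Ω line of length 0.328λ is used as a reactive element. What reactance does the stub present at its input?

βl = 2π × 0.328 = 118°
tan(βl) = -1.87
For a shorted stub, Z_in = jZ_0·tan(βl)

X_in ≈ -141 Ω (capacitive)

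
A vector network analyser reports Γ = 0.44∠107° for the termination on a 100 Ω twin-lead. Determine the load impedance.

Z_L ≈ 55.6 + j58 Ω

Z_L = Z_0·(1 + Γ)/(1 − Γ) = 100·(0.871 + j0.421)/(1.13 − j0.421)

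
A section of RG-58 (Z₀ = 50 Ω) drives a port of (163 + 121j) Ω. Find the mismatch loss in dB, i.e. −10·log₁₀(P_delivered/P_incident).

Γ = (113 + j121)/(213 + j121), |Γ| = 0.676
|Γ|² = 0.457, so P_del/P_inc = 1 − |Γ|² = 0.543
ML = −10·log₁₀(1 − |Γ|²)

mismatch loss ≈ 2.65 dB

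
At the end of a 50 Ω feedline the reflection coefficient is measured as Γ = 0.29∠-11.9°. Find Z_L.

Z_L ≈ 88.7 − j11.6 Ω

Z_L = Z_0·(1 + Γ)/(1 − Γ) = 50·(1.28 − j0.0598)/(0.716 + j0.0598)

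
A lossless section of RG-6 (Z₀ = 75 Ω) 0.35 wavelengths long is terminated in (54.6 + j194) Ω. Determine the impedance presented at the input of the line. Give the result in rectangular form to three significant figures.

Z_in ≈ 7.25 + j21.5 Ω

βl = 2π × 0.35 = 126°
tan(βl) = tan(126°) = -1.38
Z_in = Z_0·(Z_L + jZ_0·tanβl)/(Z_0 + jZ_L·tanβl)
     = 75·(54.6 + j90.8)/(342 − j75.2)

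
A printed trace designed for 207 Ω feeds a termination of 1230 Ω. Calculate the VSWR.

VSWR ≈ 5.94

Γ = (1230 − 207)/(1230 + 207) = 0.712
VSWR = (1 + 0.712)/(1 − 0.712)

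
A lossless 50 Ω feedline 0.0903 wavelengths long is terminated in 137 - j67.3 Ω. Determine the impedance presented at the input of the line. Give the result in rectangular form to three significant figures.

βl = 2π × 0.0903 = 32.5°
tan(βl) = tan(32.5°) = 0.637
Z_in = Z_0·(Z_L + jZ_0·tanβl)/(Z_0 + jZ_L·tanβl)
     = 50·(137 − j35.4)/(92.9 + j87.3)

Z_in ≈ 29.6 − j46.9 Ω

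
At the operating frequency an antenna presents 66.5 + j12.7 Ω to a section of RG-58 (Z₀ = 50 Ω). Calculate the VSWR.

Γ = (Z_L − Z_0)/(Z_L + Z_0) = (16.5 + j12.7)/(116.5 + j12.7)
|Γ| = 20.8/117 = 0.178
VSWR = (1 + |Γ|)/(1 − |Γ|) = 1.18/0.822

VSWR ≈ 1.43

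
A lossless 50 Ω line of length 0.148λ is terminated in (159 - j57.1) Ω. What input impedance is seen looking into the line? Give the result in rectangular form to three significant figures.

βl = 2π × 0.148 = 53.3°
tan(βl) = tan(53.3°) = 1.34
Z_in = Z_0·(Z_L + jZ_0·tanβl)/(Z_0 + jZ_L·tanβl)
     = 50·(159 + j9.93)/(127 + j213)

Z_in ≈ 18.1 − j26.6 Ω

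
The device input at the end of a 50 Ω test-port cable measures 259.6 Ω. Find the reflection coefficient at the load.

Γ = (Z_L − Z_0)/(Z_L + Z_0) = (259.6 − 50)/(259.6 + 50) = 209.6/309.6

Γ = 0.677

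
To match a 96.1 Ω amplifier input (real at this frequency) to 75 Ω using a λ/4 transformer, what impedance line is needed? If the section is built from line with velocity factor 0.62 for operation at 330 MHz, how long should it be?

Z_qwt = √(Z_0·R_L) = √(75 × 96.1) = √7208
λ = 0.62·c/f = 0.564 m, so l = λ/4 = 0.141 m

Z_qwt ≈ 84.9 Ω; length ≈ 14.1 cm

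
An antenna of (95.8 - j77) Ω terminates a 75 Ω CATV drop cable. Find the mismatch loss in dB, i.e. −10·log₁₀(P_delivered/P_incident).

mismatch loss ≈ 0.868 dB

Γ = (20.8 − j77)/(170.8 − j77), |Γ| = 0.426
|Γ|² = 0.181, so P_del/P_inc = 1 − |Γ|² = 0.819
ML = −10·log₁₀(1 − |Γ|²)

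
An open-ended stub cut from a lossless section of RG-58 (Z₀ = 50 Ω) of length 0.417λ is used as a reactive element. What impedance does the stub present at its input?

βl = 2π × 0.417 = 150°
tan(βl) = -0.575
For an open-ended stub, Z_in = −jZ_0·cot(βl) = −jZ_0/tan(βl)

Z_in ≈ +j87 Ω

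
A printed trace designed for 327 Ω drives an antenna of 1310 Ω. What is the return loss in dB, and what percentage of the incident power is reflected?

RL ≈ 4.43 dB; 36.1% of incident power reflected

Γ = (1310 − 327)/(1310 + 327) = 0.6
RL = −20·log₁₀(0.6) = 4.43 dB
P_refl/P_inc = |Γ|² = 0.361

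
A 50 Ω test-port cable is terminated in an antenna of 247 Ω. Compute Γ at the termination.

Γ = (Z_L − Z_0)/(Z_L + Z_0) = (247 − 50)/(247 + 50) = 197/297

Γ = 0.663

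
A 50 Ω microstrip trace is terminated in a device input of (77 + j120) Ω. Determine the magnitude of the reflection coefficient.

|Γ| ≈ 0.704

Γ = (Z_L − Z_0)/(Z_L + Z_0) = (27 + j120)/(127 + j120)
|Γ| = 123/175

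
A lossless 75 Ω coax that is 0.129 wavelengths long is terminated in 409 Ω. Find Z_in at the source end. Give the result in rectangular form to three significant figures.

βl = 2π × 0.129 = 46.4°
tan(βl) = tan(46.4°) = 1.05
Z_in = Z_0·(Z_L + jZ_0·tanβl)/(Z_0 + jZ_L·tanβl)
     = 75·(409 + j78.9)/(75 + j430)

Z_in ≈ 25.4 − j66.9 Ω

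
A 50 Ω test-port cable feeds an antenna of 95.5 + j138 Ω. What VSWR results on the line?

VSWR ≈ 6.26

Γ = (Z_L − Z_0)/(Z_L + Z_0) = (45.5 + j138)/(145.5 + j138)
|Γ| = 145/201 = 0.725
VSWR = (1 + |Γ|)/(1 − |Γ|) = 1.72/0.275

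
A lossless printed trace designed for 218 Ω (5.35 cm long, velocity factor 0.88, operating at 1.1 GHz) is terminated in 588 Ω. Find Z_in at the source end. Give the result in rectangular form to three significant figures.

λ = v/f = 0.88·c / 1.1 GHz = 0.24 m
βl = 2π·l/λ = 2π × 0.223 = 80.3°
tan(βl) = tan(80.3°) = 5.82
Z_in = Z_0·(Z_L + jZ_0·tanβl)/(Z_0 + jZ_L·tanβl)
     = 218·(588 + j1270)/(218 + j3420)

Z_in ≈ 82.9 − j32.2 Ω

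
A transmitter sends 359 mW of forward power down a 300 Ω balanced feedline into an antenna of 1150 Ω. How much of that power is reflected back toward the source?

P_reflected ≈ 123 mW

Γ = (1150 − 300)/(1150 + 300) = 0.586
|Γ|² = 0.344
P_refl = |Γ|²·P_inc = 123 mW, P_del = (1 − |Γ|²)·P_inc = 236 mW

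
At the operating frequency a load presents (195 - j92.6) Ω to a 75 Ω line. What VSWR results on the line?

Γ = (Z_L − Z_0)/(Z_L + Z_0) = (120 − j92.6)/(270 − j92.6)
|Γ| = 152/285 = 0.531
VSWR = (1 + |Γ|)/(1 − |Γ|) = 1.53/0.469

VSWR ≈ 3.26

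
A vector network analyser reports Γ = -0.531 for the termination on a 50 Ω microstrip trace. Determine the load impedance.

Z_L ≈ 15.3 Ω

Z_L = Z_0·(1 + Γ)/(1 − Γ) = 50·(0.469)/(1.53)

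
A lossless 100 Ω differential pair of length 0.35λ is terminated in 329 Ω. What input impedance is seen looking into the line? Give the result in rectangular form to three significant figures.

Z_in ≈ 44.3 + j62.9 Ω

βl = 2π × 0.35 = 126°
tan(βl) = tan(126°) = -1.38
Z_in = Z_0·(Z_L + jZ_0·tanβl)/(Z_0 + jZ_L·tanβl)
     = 100·(329 − j138)/(100 − j453)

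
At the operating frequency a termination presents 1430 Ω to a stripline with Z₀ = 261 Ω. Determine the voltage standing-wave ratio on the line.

Γ = (1430 − 261)/(1430 + 261) = 0.691
VSWR = (1 + 0.691)/(1 − 0.691)

VSWR ≈ 5.48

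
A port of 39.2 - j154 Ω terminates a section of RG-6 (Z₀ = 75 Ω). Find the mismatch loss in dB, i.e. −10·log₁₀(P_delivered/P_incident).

Γ = (-35.8 − j154)/(114.2 − j154), |Γ| = 0.825
|Γ|² = 0.68, so P_del/P_inc = 1 − |Γ|² = 0.32
ML = −10·log₁₀(1 − |Γ|²)

mismatch loss ≈ 4.95 dB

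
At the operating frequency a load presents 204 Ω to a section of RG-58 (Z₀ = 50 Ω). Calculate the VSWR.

VSWR ≈ 4.08

For a purely resistive load, VSWR = R_L/Z_0 or Z_0/R_L (whichever > 1) = 204/50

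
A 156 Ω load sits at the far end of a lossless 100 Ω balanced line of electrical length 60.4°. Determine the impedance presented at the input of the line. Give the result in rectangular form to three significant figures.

tan(βl) = tan(60.4°) = 1.76
Z_in = Z_0·(Z_L + jZ_0·tanβl)/(Z_0 + jZ_L·tanβl)
     = 100·(156 + j176)/(100 + j275)

Z_in ≈ 74.9 − j29.5 Ω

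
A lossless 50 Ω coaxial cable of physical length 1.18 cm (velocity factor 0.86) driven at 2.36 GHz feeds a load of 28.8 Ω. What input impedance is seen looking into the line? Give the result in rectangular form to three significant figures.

Z_in ≈ 39.1 + j22.1 Ω

λ = v/f = 0.86·c / 2.36 GHz = 0.109 m
βl = 2π·l/λ = 2π × 0.108 = 38.9°
tan(βl) = tan(38.9°) = 0.806
Z_in = Z_0·(Z_L + jZ_0·tanβl)/(Z_0 + jZ_L·tanβl)
     = 50·(28.8 + j40.3)/(50 + j23.2)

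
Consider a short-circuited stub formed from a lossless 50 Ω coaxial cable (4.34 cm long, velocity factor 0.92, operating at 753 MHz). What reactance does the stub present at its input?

λ = v/f = 0.92·c / 753 MHz = 0.367 m
βl = 2π·l/λ = 2π × 0.118 = 42.6°
tan(βl) = 0.92
For a short-circuited stub, Z_in = jZ_0·tan(βl)

X_in ≈ 46 Ω (inductive)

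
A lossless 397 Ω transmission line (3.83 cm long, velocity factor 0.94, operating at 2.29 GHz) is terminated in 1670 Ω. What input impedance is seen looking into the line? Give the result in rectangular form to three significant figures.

Z_in ≈ 109 + j150 Ω

λ = v/f = 0.94·c / 2.29 GHz = 0.123 m
βl = 2π·l/λ = 2π × 0.311 = 112°
tan(βl) = tan(112°) = -2.48
Z_in = Z_0·(Z_L + jZ_0·tanβl)/(Z_0 + jZ_L·tanβl)
     = 397·(1670 − j984)/(397 − j4140)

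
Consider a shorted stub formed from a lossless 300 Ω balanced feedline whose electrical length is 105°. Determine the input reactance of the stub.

X_in ≈ -1120 Ω (capacitive)

tan(βl) = -3.73
For a shorted stub, Z_in = jZ_0·tan(βl)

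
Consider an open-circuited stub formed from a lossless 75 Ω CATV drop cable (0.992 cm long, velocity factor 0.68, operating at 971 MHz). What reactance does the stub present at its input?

λ = v/f = 0.68·c / 971 MHz = 0.21 m
βl = 2π·l/λ = 2π × 0.0472 = 17°
tan(βl) = 0.306
For an open-circuited stub, Z_in = −jZ_0·cot(βl) = −jZ_0/tan(βl)

X_in ≈ -245 Ω (capacitive)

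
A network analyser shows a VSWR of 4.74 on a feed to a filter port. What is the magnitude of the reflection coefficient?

|Γ| ≈ 0.652

|Γ| = (S − 1)/(S + 1) = (4.74 − 1)/(4.74 + 1) = 3.74/5.74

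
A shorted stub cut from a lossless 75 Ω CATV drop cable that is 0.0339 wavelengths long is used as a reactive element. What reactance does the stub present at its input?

βl = 2π × 0.0339 = 12.2°
tan(βl) = 0.216
For a shorted stub, Z_in = jZ_0·tan(βl)

X_in ≈ 16.2 Ω (inductive)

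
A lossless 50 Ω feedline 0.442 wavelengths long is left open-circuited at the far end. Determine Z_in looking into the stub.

Z_in ≈ +j131 Ω

βl = 2π × 0.442 = 159°
tan(βl) = -0.381
For an open-circuited stub, Z_in = −jZ_0·cot(βl) = −jZ_0/tan(βl)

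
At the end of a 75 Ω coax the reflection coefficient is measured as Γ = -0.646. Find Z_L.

Z_L ≈ 16.1 Ω

Z_L = Z_0·(1 + Γ)/(1 − Γ) = 75·(0.354)/(1.65)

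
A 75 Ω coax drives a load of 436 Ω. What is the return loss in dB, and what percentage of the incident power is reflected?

RL ≈ 3.02 dB; 49.9% of incident power reflected

Γ = (436 − 75)/(436 + 75) = 0.706
RL = −20·log₁₀(0.706) = 3.02 dB
P_refl/P_inc = |Γ|² = 0.499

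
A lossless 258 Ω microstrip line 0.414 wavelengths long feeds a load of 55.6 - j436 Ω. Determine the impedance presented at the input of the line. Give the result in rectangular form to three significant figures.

βl = 2π × 0.414 = 149°
tan(βl) = tan(149°) = -0.6
Z_in = Z_0·(Z_L + jZ_0·tanβl)/(Z_0 + jZ_L·tanβl)
     = 258·(55.6 − j591)/(-3.56 − j33.4)

Z_in ≈ 4470 + j908 Ω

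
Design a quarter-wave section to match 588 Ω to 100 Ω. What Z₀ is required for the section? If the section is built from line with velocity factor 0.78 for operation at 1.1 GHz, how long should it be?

Z_qwt ≈ 242 Ω; length ≈ 5.32 cm

Z_qwt = √(Z_0·R_L) = √(100 × 588) = √58800
λ = 0.78·c/f = 0.213 m, so l = λ/4 = 0.0532 m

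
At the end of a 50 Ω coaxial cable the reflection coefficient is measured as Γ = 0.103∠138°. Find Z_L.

Z_L = Z_0·(1 + Γ)/(1 − Γ) = 50·(0.923 + j0.0689)/(1.08 − j0.0689)

Z_L ≈ 42.5 + j5.92 Ω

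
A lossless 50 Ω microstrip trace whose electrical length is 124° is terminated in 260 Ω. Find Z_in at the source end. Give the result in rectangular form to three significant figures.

tan(βl) = tan(124°) = -1.48
Z_in = Z_0·(Z_L + jZ_0·tanβl)/(Z_0 + jZ_L·tanβl)
     = 50·(260 − j74.1)/(50 − j385)

Z_in ≈ 13.8 + j31.9 Ω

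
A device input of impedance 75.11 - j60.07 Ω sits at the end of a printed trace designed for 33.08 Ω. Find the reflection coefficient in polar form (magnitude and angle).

Γ = (Z_L − Z_0)/(Z_L + Z_0) = (42.03 − j60.07)/(108.2 − j60.07)
|Γ| = 73.3/124 = 0.592

Γ ≈ 0.592 ∠ -26°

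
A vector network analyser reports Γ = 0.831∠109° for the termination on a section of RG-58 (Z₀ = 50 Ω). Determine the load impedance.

Z_L ≈ 6.93 + j35.2 Ω

Z_L = Z_0·(1 + Γ)/(1 − Γ) = 50·(0.729 + j0.786)/(1.27 − j0.786)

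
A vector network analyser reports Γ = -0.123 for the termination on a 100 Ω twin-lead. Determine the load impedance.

Z_L = Z_0·(1 + Γ)/(1 − Γ) = 100·(0.877)/(1.12)

Z_L ≈ 78.1 Ω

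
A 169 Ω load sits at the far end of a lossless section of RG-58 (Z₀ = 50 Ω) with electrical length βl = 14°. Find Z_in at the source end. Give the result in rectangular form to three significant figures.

Z_in ≈ 105 − j76 Ω

tan(βl) = tan(14°) = 0.249
Z_in = Z_0·(Z_L + jZ_0·tanβl)/(Z_0 + jZ_L·tanβl)
     = 50·(169 + j12.5)/(50 + j42.1)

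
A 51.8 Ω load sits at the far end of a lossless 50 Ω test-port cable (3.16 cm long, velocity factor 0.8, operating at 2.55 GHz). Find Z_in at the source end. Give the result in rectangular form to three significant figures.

Z_in ≈ 49.1 + j1.53 Ω

λ = v/f = 0.8·c / 2.55 GHz = 0.0941 m
βl = 2π·l/λ = 2π × 0.336 = 121°
tan(βl) = tan(121°) = -1.67
Z_in = Z_0·(Z_L + jZ_0·tanβl)/(Z_0 + jZ_L·tanβl)
     = 50·(51.8 − j83.6)/(50 − j86.7)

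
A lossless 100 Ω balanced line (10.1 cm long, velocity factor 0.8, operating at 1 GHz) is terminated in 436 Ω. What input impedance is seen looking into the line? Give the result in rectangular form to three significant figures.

λ = v/f = 0.8·c / 1 GHz = 0.24 m
βl = 2π·l/λ = 2π × 0.421 = 152°
tan(βl) = tan(152°) = -0.543
Z_in = Z_0·(Z_L + jZ_0·tanβl)/(Z_0 + jZ_L·tanβl)
     = 100·(436 − j54.3)/(100 − j237)

Z_in ≈ 85.5 + j148 Ω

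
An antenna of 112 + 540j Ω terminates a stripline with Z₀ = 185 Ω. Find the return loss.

Γ = (-73 + j540)/(297 + j540), |Γ| = 0.884
RL = −20·log₁₀|Γ| = −20·log₁₀(0.884)

RL ≈ 1.07 dB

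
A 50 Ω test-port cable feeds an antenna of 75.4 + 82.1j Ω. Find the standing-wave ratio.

VSWR ≈ 3.69

Γ = (Z_L − Z_0)/(Z_L + Z_0) = (25.4 + j82.1)/(125.4 + j82.1)
|Γ| = 85.9/150 = 0.573
VSWR = (1 + |Γ|)/(1 − |Γ|) = 1.57/0.427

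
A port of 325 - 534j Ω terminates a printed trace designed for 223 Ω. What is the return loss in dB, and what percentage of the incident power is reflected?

Γ = (102 − j534)/(548 − j534), |Γ| = 0.711
RL = −20·log₁₀(0.711) = 2.97 dB
P_refl/P_inc = |Γ|² = 0.505

RL ≈ 2.97 dB; 50.5% of incident power reflected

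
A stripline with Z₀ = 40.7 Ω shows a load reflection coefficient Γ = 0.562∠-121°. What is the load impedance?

Z_L = Z_0·(1 + Γ)/(1 − Γ) = 40.7·(0.711 − j0.482)/(1.29 + j0.482)

Z_L ≈ 14.7 − j20.7 Ω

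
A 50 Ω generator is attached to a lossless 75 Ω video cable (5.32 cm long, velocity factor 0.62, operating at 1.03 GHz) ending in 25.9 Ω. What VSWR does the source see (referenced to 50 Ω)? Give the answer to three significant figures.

λ = v/f = 0.62·c / 1.03 GHz = 0.181 m
βl = 2π·l/λ = 2π × 0.295 = 106°
tan(βl) = -3.47
Z_in = Z_0·(Z_L + jZ_0·tanβl)/(Z_0 + jZ_L·tanβl) = 139 − j94.1 Ω
Γ_s = (Z_in − Z_s)/(Z_in + Z_s) = (88.8 − j94.1)/(189 − j94.1), |Γ_s| = 0.613
VSWR = (1 + |Γ_s|)/(1 − |Γ_s|)

VSWR ≈ 4.17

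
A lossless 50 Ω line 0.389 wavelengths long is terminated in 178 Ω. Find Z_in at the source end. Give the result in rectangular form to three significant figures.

Z_in ≈ 30.6 + j49.4 Ω

βl = 2π × 0.389 = 140°
tan(βl) = tan(140°) = -0.838
Z_in = Z_0·(Z_L + jZ_0·tanβl)/(Z_0 + jZ_L·tanβl)
     = 50·(178 − j41.9)/(50 − j149)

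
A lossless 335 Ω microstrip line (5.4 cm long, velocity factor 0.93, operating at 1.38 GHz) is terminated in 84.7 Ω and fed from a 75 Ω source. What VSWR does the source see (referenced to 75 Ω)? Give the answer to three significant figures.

λ = v/f = 0.93·c / 1.38 GHz = 0.202 m
βl = 2π·l/λ = 2π × 0.267 = 96.2°
tan(βl) = -9.27
Z_in = Z_0·(Z_L + jZ_0·tanβl)/(Z_0 + jZ_L·tanβl) = 1130 − j448 Ω
Γ_s = (Z_in − Z_s)/(Z_in + Z_s) = (1060 − j448)/(1210 − j448), |Γ_s| = 0.892
VSWR = (1 + |Γ_s|)/(1 − |Γ_s|)

VSWR ≈ 17.5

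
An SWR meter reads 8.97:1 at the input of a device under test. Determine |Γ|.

|Γ| = (S − 1)/(S + 1) = (8.97 − 1)/(8.97 + 1) = 7.97/9.97

|Γ| ≈ 0.799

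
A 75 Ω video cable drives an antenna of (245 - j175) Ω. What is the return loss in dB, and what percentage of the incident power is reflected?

Γ = (170 − j175)/(320 − j175), |Γ| = 0.669
RL = −20·log₁₀(0.669) = 3.49 dB
P_refl/P_inc = |Γ|² = 0.447

RL ≈ 3.49 dB; 44.7% of incident power reflected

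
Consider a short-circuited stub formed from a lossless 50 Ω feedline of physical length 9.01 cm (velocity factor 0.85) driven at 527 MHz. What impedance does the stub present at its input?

λ = v/f = 0.85·c / 527 MHz = 0.484 m
βl = 2π·l/λ = 2π × 0.186 = 67°
tan(βl) = 2.36
For a short-circuited stub, Z_in = jZ_0·tan(βl)

Z_in ≈ +j118 Ω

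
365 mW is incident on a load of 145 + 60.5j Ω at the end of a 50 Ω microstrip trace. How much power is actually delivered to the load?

|Γ| = |(95 + j60.5)/(195 + j60.5)| = 0.552
|Γ|² = 0.304
P_refl = |Γ|²·P_inc = 111 mW, P_del = (1 − |Γ|²)·P_inc = 254 mW

P_delivered ≈ 254 mW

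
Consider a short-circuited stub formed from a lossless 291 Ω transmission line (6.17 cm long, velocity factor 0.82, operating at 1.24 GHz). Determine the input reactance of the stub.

X_in ≈ -722 Ω (capacitive)

λ = v/f = 0.82·c / 1.24 GHz = 0.198 m
βl = 2π·l/λ = 2π × 0.311 = 112°
tan(βl) = -2.48
For a short-circuited stub, Z_in = jZ_0·tan(βl)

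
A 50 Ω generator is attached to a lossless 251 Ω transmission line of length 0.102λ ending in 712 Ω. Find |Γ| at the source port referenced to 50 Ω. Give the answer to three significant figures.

|Γ| ≈ 0.817

βl = 2π × 0.102 = 36.7°
tan(βl) = 0.746
Z_in = Z_0·(Z_L + jZ_0·tanβl)/(Z_0 + jZ_L·tanβl) = 202 − j241 Ω
Γ_s = (Z_in − Z_s)/(Z_in + Z_s) = (152 − j241)/(252 − j241), |Γ_s| = 0.817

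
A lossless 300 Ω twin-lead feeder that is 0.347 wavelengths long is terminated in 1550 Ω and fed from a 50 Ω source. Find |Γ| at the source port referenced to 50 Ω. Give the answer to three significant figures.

|Γ| ≈ 0.839

βl = 2π × 0.347 = 125°
tan(βl) = -1.43
Z_in = Z_0·(Z_L + jZ_0·tanβl)/(Z_0 + jZ_L·tanβl) = 84.8 + j198 Ω
Γ_s = (Z_in − Z_s)/(Z_in + Z_s) = (34.8 + j198)/(135 + j198), |Γ_s| = 0.839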